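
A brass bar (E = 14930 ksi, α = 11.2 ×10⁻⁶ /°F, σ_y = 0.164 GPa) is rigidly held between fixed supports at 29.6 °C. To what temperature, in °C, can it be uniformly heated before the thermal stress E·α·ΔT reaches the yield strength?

E = 14930 ksi = 102.9 GPa.
α = 11.2×10⁻⁶/°F × 9/5 = 20.2×10⁻⁶/K.
σ_y = 0.164 GPa = 164.0 MPa.
E·α·ΔT = 164.0 MPa ⇒ ΔT = 164.0 / (102.9×10³ × 20.2×10⁻⁶) = 79.03 K.
T = 29.6 + 79.03 = 108.6 °C.

109 °C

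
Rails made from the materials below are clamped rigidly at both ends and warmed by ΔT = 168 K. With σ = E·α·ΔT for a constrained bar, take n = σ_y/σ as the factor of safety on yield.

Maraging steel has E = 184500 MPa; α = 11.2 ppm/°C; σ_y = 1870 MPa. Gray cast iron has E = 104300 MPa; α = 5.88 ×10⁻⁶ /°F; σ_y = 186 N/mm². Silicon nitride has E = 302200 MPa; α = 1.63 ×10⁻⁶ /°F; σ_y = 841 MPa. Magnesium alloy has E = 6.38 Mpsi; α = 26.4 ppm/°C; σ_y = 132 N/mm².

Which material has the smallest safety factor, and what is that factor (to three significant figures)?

In consistent units (E in GPa, α in ×10⁻⁶/K, σ_y in MPa):
  maraging steel: E = 184.5, α = 11.2, σ_y = 1870 → σ = 347 MPa, n = 5.39
  gray cast iron: E = 104.3, α = 10.6, σ_y = 186.0 → σ = 185 MPa, n = 1.00
  silicon nitride: E = 302.2, α = 2.93, σ_y = 841.0 → σ = 149 MPa, n = 5.65
  magnesium alloy: E = 43.99, α = 26.4, σ_y = 132.0 → σ = 195 MPa, n = 0.677
The minimum is magnesium alloy at n = 0.677.

magnesium alloy, n = 0.677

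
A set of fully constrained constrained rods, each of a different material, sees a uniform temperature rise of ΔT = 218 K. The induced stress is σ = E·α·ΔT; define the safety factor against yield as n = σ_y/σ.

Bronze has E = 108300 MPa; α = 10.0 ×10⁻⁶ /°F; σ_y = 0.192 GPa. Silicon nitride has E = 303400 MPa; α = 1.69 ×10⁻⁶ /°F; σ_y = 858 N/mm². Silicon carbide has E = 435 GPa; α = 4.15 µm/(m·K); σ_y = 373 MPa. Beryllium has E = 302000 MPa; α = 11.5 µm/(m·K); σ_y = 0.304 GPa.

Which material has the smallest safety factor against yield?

beryllium

With everything in SI (GPa, ×10⁻⁶/K, MPa):
  bronze: E = 108.3, α = 18.0, σ_y = 192.0 → σ = 425 MPa, n = 0.452
  silicon nitride: E = 303.4, α = 3.04, σ_y = 858.0 → σ = 201 MPa, n = 4.26
  silicon carbide: E = 435.0, α = 4.15, σ_y = 373.0 → σ = 394 MPa, n = 0.948
  beryllium: E = 302.0, α = 11.5, σ_y = 304.0 → σ = 757 MPa, n = 0.402
The minimum is beryllium at n = 0.402.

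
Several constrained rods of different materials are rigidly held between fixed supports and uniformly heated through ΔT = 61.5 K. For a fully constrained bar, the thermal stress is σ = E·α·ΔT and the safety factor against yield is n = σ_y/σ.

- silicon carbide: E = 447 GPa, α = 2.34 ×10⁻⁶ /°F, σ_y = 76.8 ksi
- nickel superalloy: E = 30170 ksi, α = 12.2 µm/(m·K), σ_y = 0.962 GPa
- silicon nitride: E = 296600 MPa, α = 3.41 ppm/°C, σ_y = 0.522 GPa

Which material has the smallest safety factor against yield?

With everything in SI (GPa, ×10⁻⁶/K, MPa):
  silicon carbide: E = 447.0, α = 4.21, σ_y = 529.5 → σ = 116 MPa, n = 4.57
  nickel superalloy: E = 208.0, α = 12.2, σ_y = 962.0 → σ = 156 MPa, n = 6.16
  silicon nitride: E = 296.6, α = 3.41, σ_y = 522.0 → σ = 62.2 MPa, n = 8.39
The minimum is silicon carbide at n = 4.57.

silicon carbide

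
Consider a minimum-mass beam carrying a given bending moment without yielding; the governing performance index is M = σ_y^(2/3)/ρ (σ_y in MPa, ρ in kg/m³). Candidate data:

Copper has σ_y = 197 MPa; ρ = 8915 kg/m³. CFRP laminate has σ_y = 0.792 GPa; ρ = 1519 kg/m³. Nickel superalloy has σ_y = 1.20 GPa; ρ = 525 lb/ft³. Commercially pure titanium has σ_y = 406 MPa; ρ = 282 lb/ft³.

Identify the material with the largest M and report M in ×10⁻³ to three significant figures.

CFRP laminate, M = 56.4×10⁻³

In SI units:
  copper: σ_y = 197.0 MPa, ρ = 8915 kg/m³
  CFRP laminate: σ_y = 792.0 MPa, ρ = 1519 kg/m³
  nickel superalloy: σ_y = 1200 MPa, ρ = 8410 kg/m³
  commercially pure titanium: σ_y = 406.0 MPa, ρ = 4517 kg/m³
  CFRP laminate: M = 56.4×10⁻³
  nickel superalloy: M = 13.4×10⁻³
  commercially pure titanium: M = 12.1×10⁻³
  copper: M = 3.80×10⁻³
CFRP laminate ranks first.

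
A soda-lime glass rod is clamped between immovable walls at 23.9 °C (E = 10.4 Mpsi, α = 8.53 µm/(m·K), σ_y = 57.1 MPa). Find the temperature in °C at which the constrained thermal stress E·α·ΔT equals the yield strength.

E = 10.4 Mpsi = 71.71 GPa.
E·α·ΔT = 57.10 MPa ⇒ ΔT = 57.10 / (71.71×10³ × 8.53×10⁻⁶) = 93.35 K.
T = 23.9 + 93.35 = 117.3 °C.

117 °C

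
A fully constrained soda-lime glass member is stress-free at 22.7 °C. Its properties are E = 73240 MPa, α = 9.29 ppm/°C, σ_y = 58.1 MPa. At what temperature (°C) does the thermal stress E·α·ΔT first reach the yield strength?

108 °C

E = 73240 MPa = 73.24 GPa.
E·α·ΔT = 58.10 MPa ⇒ ΔT = 58.10 / (73.24×10³ × 9.29×10⁻⁶) = 85.39 K.
T = 22.7 + 85.39 = 108.1 °C.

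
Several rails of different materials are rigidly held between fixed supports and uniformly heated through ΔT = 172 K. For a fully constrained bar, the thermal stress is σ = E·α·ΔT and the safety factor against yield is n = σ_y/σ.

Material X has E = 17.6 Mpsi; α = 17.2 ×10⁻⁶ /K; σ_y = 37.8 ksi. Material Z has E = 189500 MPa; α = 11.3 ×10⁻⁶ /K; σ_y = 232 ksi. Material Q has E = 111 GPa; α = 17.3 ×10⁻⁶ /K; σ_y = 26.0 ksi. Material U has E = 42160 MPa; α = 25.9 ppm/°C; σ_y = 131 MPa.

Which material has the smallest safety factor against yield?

material Q

Converting E to GPa, α to ×10⁻⁶/K, σ_y to MPa, then σ and n for each:
  material X: E = 121.3, α = 17.2, σ_y = 260.6 → σ = 359 MPa, n = 0.726
  material Z: E = 189.5, α = 11.3, σ_y = 1600 → σ = 368 MPa, n = 4.34
  material Q: E = 111.0, α = 17.3, σ_y = 179.3 → σ = 330 MPa, n = 0.543
  material U: E = 42.16, α = 25.9, σ_y = 131.0 → σ = 188 MPa, n = 0.697
Smallest n: material Q with n = 0.543.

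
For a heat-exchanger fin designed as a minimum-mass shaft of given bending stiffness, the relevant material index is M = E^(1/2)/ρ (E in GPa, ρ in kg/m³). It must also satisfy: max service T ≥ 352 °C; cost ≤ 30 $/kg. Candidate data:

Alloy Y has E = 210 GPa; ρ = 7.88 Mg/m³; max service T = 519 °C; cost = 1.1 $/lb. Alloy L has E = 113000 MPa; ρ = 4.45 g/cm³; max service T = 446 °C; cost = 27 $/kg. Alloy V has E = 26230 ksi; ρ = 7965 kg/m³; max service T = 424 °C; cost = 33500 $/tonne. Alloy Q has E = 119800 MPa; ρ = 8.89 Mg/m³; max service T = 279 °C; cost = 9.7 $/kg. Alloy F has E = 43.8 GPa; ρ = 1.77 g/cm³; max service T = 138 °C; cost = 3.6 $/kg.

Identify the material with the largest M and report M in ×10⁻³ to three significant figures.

alloy L, M = 2.39×10⁻³

Screen on constraints: max service T ≥ 352 °C; cost ≤ 30 $/kg. Survivors: alloy Y, alloy L.
Normalizing units and computing the index:
  alloy Y: E = 210.0 GPa, ρ = 7880 kg/m³
  alloy L: E = 113.0 GPa, ρ = 4450 kg/m³
  alloy L: M = 2.39×10⁻³
  alloy Y: M = 1.84×10⁻³
Alloy L has the largest M.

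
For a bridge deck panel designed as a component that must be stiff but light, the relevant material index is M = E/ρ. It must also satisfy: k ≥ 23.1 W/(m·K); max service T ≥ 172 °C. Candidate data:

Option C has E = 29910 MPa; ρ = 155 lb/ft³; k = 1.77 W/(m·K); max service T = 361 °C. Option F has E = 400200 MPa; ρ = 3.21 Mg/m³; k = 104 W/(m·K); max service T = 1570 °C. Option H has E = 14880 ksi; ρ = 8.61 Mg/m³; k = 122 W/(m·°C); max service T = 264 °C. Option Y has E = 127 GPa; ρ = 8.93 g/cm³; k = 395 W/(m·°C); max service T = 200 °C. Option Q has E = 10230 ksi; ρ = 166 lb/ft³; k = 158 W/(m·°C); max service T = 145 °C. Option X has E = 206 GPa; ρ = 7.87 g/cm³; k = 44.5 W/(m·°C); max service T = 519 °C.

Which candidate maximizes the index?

option F

Screen on constraints: k ≥ 23.1 W/(m·K); max service T ≥ 172 °C. Survivors: option F, option H, option Y, option X.
In SI units:
  option F: E = 400.2 GPa, ρ = 3210 kg/m³
  option H: E = 102.6 GPa, ρ = 8610 kg/m³
  option Y: E = 127.0 GPa, ρ = 8930 kg/m³
  option X: E = 206.0 GPa, ρ = 7870 kg/m³
  option F: M = 125 MN·m/kg
  option X: M = 26.2 MN·m/kg
  option Y: M = 14.2 MN·m/kg
  option H: M = 11.9 MN·m/kg
The maximum is for option F.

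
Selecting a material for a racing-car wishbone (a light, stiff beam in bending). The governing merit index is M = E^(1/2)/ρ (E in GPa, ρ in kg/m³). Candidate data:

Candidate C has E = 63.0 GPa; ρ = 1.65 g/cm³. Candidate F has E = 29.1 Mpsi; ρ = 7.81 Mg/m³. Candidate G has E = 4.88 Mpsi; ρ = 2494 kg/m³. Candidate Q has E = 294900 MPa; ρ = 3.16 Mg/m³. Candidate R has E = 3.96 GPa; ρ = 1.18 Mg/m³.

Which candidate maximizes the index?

candidate Q

Normalizing units and computing the index:
  candidate C: E = 63.00 GPa, ρ = 1650 kg/m³
  candidate F: E = 200.6 GPa, ρ = 7810 kg/m³
  candidate G: E = 33.65 GPa, ρ = 2494 kg/m³
  candidate Q: E = 294.9 GPa, ρ = 3160 kg/m³
  candidate R: E = 3.960 GPa, ρ = 1180 kg/m³
  candidate Q: M = 5.43×10⁻³
  candidate C: M = 4.81×10⁻³
  candidate G: M = 2.33×10⁻³
  candidate F: M = 1.81×10⁻³
  candidate R: M = 1.69×10⁻³
The maximum is for candidate Q.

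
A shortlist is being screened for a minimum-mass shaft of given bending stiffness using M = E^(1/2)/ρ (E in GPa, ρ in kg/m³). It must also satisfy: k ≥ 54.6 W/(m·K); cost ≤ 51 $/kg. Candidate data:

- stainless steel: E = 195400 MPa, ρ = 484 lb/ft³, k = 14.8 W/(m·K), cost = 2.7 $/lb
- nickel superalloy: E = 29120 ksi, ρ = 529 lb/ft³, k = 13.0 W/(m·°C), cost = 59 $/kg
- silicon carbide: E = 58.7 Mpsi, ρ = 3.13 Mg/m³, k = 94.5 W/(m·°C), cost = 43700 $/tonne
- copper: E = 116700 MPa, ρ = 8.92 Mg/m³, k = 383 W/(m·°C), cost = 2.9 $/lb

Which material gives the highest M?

Screen on constraints: k ≥ 54.6 W/(m·K); cost ≤ 51 $/kg. Survivors: silicon carbide, copper.
Normalizing units and computing the index:
  silicon carbide: E = 404.7 GPa, ρ = 3130 kg/m³
  copper: E = 116.7 GPa, ρ = 8920 kg/m³
  silicon carbide: M = 6.43×10⁻³
  copper: M = 1.21×10⁻³
Silicon carbide has the largest M.

silicon carbide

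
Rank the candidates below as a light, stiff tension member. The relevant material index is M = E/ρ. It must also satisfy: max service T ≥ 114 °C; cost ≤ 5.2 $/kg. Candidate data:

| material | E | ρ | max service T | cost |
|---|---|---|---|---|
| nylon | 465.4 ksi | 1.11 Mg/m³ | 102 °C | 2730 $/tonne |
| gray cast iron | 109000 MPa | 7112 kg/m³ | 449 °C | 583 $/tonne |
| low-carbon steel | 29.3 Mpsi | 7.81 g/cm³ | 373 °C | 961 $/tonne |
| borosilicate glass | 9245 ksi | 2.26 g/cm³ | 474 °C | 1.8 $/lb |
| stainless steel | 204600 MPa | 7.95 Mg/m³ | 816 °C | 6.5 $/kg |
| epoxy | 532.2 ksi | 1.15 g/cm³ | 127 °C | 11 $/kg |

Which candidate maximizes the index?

borosilicate glass

Screen on constraints: max service T ≥ 114 °C; cost ≤ 5.2 $/kg. Survivors: gray cast iron, low-carbon steel, borosilicate glass.
Normalizing units and computing the index:
  gray cast iron: E = 109.0 GPa, ρ = 7112 kg/m³
  low-carbon steel: E = 202.0 GPa, ρ = 7810 kg/m³
  borosilicate glass: E = 63.74 GPa, ρ = 2260 kg/m³
  borosilicate glass: M = 28.2 MN·m/kg
  low-carbon steel: M = 25.9 MN·m/kg
  gray cast iron: M = 15.3 MN·m/kg
Borosilicate glass has the largest M.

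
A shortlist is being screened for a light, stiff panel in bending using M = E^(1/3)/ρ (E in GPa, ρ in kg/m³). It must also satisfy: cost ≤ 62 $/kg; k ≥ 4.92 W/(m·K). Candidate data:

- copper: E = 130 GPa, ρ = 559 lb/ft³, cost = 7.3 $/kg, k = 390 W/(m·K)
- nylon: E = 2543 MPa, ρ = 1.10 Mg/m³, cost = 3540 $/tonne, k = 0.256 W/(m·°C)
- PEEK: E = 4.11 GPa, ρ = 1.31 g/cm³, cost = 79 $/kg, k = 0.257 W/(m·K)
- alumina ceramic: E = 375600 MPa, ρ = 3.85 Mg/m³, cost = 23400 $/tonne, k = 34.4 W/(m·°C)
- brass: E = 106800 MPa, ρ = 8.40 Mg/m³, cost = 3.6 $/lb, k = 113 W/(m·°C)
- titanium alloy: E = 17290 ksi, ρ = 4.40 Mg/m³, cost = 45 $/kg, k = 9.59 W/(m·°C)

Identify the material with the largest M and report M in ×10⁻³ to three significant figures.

alumina ceramic, M = 1.87×10⁻³

Screen on constraints: cost ≤ 62 $/kg; k ≥ 4.92 W/(m·K). Survivors: copper, alumina ceramic, brass, titanium alloy.
In SI units:
  copper: E = 130.0 GPa, ρ = 8954 kg/m³
  alumina ceramic: E = 375.6 GPa, ρ = 3850 kg/m³
  brass: E = 106.8 GPa, ρ = 8400 kg/m³
  titanium alloy: E = 119.2 GPa, ρ = 4400 kg/m³
  alumina ceramic: M = 1.87×10⁻³
  titanium alloy: M = 1.12×10⁻³
  copper: M = 0.566×10⁻³
  brass: M = 0.565×10⁻³
Alumina ceramic has the largest M.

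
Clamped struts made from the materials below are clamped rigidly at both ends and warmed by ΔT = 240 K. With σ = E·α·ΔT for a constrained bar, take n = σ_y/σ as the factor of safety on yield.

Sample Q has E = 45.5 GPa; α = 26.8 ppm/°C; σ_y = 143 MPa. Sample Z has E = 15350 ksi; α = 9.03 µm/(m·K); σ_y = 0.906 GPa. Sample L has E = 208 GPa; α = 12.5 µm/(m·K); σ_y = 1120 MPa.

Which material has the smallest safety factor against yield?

sample Q

Converting E to GPa, α to ×10⁻⁶/K, σ_y to MPa, then σ and n for each:
  sample Q: E = 45.50, α = 26.8, σ_y = 143.0 → σ = 293 MPa, n = 0.489
  sample Z: E = 105.8, α = 9.03, σ_y = 906.0 → σ = 229 MPa, n = 3.95
  sample L: E = 208.0, α = 12.5, σ_y = 1120 → σ = 624 MPa, n = 1.79
The minimum is sample Q at n = 0.489.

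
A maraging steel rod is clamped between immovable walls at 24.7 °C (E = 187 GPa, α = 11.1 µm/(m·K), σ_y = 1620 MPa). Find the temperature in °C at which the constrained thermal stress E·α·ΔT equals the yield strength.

805 °C

E·α·ΔT = 1620 MPa ⇒ ΔT = 1620 / (187.0×10³ × 11.1×10⁻⁶) = 780.5 K.
T = 24.7 + 780.5 = 805.2 °C.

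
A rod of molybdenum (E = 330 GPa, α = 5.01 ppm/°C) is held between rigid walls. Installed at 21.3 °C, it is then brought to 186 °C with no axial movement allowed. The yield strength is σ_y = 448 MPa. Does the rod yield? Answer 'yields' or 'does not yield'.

ΔT = 164.7 K. Constrained thermal stress σ = E·α·ΔT = 330.0×10³ MPa × 5.01×10⁻⁶ × 164.7 = 272 MPa (compressive).
Compare to σ_y = 448 MPa: σ < σ_y, so it does not yield.

does not yield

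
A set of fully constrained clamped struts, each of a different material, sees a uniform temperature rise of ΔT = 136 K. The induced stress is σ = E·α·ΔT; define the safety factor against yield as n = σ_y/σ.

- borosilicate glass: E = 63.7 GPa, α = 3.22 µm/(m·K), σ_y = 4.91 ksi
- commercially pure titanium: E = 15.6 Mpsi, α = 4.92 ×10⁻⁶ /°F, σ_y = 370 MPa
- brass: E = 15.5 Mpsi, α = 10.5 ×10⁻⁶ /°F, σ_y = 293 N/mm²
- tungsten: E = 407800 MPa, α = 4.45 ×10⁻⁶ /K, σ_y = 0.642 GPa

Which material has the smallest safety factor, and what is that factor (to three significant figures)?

In consistent units (E in GPa, α in ×10⁻⁶/K, σ_y in MPa):
  borosilicate glass: E = 63.70, α = 3.22, σ_y = 33.85 → σ = 27.9 MPa, n = 1.21
  commercially pure titanium: E = 107.6, α = 8.86, σ_y = 370.0 → σ = 130 MPa, n = 2.86
  brass: E = 106.9, α = 18.9, σ_y = 293.0 → σ = 275 MPa, n = 1.07
  tungsten: E = 407.8, α = 4.45, σ_y = 642.0 → σ = 247 MPa, n = 2.60
Brass has the lowest safety factor, n = 1.07.

brass, n = 1.07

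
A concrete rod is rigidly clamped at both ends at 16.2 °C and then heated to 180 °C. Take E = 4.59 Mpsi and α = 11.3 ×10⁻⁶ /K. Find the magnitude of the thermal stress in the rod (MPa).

58.6 MPa

E = 4.59 Mpsi = 31.65 GPa.
ΔT = 163.8 K. Constrained thermal stress σ = E·α·ΔT = 31.65×10³ MPa × 11.3×10⁻⁶ × 163.8 = 58.6 MPa (compressive).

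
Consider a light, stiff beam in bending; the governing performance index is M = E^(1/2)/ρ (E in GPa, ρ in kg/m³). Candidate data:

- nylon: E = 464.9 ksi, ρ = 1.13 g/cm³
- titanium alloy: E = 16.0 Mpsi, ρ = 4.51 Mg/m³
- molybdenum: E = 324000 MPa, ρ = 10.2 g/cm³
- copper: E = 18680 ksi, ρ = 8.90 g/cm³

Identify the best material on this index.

titanium alloy

Putting every candidate on a common basis:
  nylon: E = 3.205 GPa, ρ = 1130 kg/m³
  titanium alloy: E = 110.3 GPa, ρ = 4510 kg/m³
  molybdenum: E = 324.0 GPa, ρ = 10200 kg/m³
  copper: E = 128.8 GPa, ρ = 8900 kg/m³
  titanium alloy: M = 2.33×10⁻³
  molybdenum: M = 1.76×10⁻³
  nylon: M = 1.58×10⁻³
  copper: M = 1.28×10⁻³
Titanium alloy ranks first.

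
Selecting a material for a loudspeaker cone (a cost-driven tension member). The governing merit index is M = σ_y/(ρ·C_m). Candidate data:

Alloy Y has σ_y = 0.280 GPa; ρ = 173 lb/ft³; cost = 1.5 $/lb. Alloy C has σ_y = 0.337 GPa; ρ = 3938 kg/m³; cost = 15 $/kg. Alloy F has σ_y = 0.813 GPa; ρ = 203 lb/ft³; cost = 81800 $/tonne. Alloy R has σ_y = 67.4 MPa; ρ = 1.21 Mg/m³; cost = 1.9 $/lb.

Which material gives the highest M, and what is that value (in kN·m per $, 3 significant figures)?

In SI units:
  alloy Y: σ_y = 280.0 MPa, ρ = 2771 kg/m³, cost = 3.307 $/kg
  alloy C: σ_y = 337.0 MPa, ρ = 3938 kg/m³, cost = 15.00 $/kg
  alloy F: σ_y = 813.0 MPa, ρ = 3252 kg/m³, cost = 81.80 $/kg
  alloy R: σ_y = 67.40 MPa, ρ = 1210 kg/m³, cost = 4.189 $/kg
  alloy Y: M = 30.6 kN·m per $
  alloy R: M = 13.3 kN·m per $
  alloy C: M = 5.71 kN·m per $
  alloy F: M = 3.06 kN·m per $
The maximum is for alloy Y.

alloy Y, M = 30.6 kN·m per $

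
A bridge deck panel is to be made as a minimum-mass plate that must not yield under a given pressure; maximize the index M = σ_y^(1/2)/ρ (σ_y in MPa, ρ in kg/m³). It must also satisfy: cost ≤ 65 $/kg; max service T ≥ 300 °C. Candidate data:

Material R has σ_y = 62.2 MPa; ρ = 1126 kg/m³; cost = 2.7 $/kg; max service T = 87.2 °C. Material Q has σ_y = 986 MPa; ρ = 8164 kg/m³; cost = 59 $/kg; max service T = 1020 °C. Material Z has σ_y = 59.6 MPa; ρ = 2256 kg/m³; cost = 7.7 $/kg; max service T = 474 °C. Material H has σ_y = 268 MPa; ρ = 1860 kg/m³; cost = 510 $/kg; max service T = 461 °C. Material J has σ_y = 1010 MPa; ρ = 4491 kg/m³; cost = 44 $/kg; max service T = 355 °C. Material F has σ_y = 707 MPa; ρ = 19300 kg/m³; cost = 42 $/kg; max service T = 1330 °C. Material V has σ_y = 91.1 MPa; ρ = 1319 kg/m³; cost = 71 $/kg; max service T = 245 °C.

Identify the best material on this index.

material J

Screen on constraints: cost ≤ 65 $/kg; max service T ≥ 300 °C. Survivors: material Q, material Z, material J, material F.
Per-candidate index values:
  material J: M = 7.08×10⁻³
  material Q: M = 3.85×10⁻³
  material Z: M = 3.42×10⁻³
  material F: M = 1.38×10⁻³
Material J has the largest M.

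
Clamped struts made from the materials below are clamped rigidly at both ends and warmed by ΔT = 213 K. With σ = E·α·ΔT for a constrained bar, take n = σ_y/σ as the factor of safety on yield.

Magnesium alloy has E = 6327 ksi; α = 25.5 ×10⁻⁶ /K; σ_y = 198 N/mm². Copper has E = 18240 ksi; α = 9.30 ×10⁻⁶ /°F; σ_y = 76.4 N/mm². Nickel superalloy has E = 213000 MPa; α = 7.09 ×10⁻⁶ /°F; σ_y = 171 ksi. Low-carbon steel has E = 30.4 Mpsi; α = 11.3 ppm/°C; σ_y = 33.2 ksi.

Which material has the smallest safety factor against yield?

In consistent units (E in GPa, α in ×10⁻⁶/K, σ_y in MPa):
  magnesium alloy: E = 43.62, α = 25.5, σ_y = 198.0 → σ = 237 MPa, n = 0.836
  copper: E = 125.8, α = 16.7, σ_y = 76.40 → σ = 448 MPa, n = 0.170
  nickel superalloy: E = 213.0, α = 12.8, σ_y = 1179 → σ = 579 MPa, n = 2.04
  low-carbon steel: E = 209.6, α = 11.3, σ_y = 228.9 → σ = 504 MPa, n = 0.454
The minimum is copper at n = 0.170.

copper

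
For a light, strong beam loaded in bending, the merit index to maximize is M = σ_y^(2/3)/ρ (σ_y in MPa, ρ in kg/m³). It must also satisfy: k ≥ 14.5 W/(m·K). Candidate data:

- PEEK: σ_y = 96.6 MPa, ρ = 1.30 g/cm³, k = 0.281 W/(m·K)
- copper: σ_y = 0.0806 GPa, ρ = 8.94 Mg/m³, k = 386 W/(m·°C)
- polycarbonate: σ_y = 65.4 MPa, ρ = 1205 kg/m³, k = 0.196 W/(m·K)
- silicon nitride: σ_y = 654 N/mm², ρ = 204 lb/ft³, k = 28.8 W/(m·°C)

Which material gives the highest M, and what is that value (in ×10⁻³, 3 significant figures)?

silicon nitride, M = 23.1×10⁻³

Screen on constraints: k ≥ 14.5 W/(m·K). Survivors: copper, silicon nitride.
Putting every candidate on a common basis:
  copper: σ_y = 80.60 MPa, ρ = 8940 kg/m³
  silicon nitride: σ_y = 654.0 MPa, ρ = 3268 kg/m³
  silicon nitride: M = 23.1×10⁻³
  copper: M = 2.09×10⁻³
Silicon nitride ranks first.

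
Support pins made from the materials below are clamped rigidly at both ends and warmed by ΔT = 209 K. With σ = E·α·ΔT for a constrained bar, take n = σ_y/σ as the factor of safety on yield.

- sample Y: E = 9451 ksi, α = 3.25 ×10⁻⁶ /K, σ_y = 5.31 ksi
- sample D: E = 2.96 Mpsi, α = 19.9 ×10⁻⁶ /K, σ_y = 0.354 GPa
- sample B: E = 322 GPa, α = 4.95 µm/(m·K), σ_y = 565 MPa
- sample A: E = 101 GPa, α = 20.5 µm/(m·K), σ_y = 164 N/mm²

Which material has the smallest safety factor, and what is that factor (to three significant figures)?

Converting E to GPa, α to ×10⁻⁶/K, σ_y to MPa, then σ and n for each:
  sample Y: E = 65.16, α = 3.25, σ_y = 36.61 → σ = 44.3 MPa, n = 0.827
  sample D: E = 20.41, α = 19.9, σ_y = 354.0 → σ = 84.9 MPa, n = 4.17
  sample B: E = 322.0, α = 4.95, σ_y = 565.0 → σ = 333 MPa, n = 1.70
  sample A: E = 101.0, α = 20.5, σ_y = 164.0 → σ = 433 MPa, n = 0.379
Smallest n: sample A with n = 0.379.

sample A, n = 0.379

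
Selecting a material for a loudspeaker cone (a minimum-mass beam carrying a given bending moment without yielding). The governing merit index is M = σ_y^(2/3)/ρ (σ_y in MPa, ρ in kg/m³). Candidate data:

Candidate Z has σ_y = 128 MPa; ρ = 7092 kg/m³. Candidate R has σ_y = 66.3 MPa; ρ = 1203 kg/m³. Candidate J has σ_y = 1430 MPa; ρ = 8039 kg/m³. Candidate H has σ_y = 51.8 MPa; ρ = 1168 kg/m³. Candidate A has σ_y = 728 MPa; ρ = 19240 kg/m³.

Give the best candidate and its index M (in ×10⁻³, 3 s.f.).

Computing M directly (units already consistent):
  candidate J: M = 15.8×10⁻³
  candidate R: M = 13.6×10⁻³
  candidate H: M = 11.9×10⁻³
  candidate A: M = 4.21×10⁻³
  candidate Z: M = 3.58×10⁻³
The maximum is for candidate J.

candidate J, M = 15.8×10⁻³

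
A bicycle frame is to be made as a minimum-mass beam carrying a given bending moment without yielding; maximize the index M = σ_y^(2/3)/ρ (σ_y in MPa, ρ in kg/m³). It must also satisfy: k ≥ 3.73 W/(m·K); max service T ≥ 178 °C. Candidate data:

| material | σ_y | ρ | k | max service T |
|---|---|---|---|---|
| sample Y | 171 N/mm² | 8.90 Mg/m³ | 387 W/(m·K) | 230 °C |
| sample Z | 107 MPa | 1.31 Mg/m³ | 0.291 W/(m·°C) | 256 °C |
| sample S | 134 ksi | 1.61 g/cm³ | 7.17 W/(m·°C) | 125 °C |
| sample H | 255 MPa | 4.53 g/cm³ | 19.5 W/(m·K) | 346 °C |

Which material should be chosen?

Screen on constraints: k ≥ 3.73 W/(m·K); max service T ≥ 178 °C. Survivors: sample Y, sample H.
After converting to SI:
  sample Y: σ_y = 171.0 MPa, ρ = 8900 kg/m³
  sample H: σ_y = 255.0 MPa, ρ = 4530 kg/m³
  sample H: M = 8.88×10⁻³
  sample Y: M = 3.46×10⁻³
Sample H ranks first.

sample H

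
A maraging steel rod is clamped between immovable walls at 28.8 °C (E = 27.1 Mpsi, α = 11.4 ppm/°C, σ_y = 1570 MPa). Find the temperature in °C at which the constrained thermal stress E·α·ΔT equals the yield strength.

766 °C

E = 27.1 Mpsi = 186.8 GPa.
E·α·ΔT = 1570 MPa ⇒ ΔT = 1570 / (186.8×10³ × 11.4×10⁻⁶) = 737.1 K.
T = 28.8 + 737.1 = 765.9 °C.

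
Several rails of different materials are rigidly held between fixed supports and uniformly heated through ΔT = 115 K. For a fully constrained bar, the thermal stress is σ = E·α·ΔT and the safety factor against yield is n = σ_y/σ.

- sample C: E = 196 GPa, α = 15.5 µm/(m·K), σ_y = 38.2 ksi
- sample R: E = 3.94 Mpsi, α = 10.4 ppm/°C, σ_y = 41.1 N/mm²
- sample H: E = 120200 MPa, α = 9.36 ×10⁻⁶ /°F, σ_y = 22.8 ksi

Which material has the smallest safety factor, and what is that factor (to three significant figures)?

sample H, n = 0.675

With everything in SI (GPa, ×10⁻⁶/K, MPa):
  sample C: E = 196.0, α = 15.5, σ_y = 263.4 → σ = 349 MPa, n = 0.754
  sample R: E = 27.17, α = 10.4, σ_y = 41.10 → σ = 32.5 MPa, n = 1.27
  sample H: E = 120.2, α = 16.8, σ_y = 157.2 → σ = 233 MPa, n = 0.675
Sample H has the lowest safety factor, n = 0.675.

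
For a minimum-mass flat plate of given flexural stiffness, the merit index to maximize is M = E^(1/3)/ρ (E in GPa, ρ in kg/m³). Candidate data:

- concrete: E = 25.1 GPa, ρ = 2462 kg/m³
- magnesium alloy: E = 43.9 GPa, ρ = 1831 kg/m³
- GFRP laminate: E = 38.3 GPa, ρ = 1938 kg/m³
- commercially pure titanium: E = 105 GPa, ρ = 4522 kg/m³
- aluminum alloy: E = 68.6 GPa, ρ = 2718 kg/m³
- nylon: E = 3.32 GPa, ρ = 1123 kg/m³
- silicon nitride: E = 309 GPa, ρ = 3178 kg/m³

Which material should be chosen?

Evaluate M for each candidate:
  silicon nitride: M = 2.13×10⁻³
  magnesium alloy: M = 1.93×10⁻³
  GFRP laminate: M = 1.74×10⁻³
  aluminum alloy: M = 1.51×10⁻³
  nylon: M = 1.33×10⁻³
  concrete: M = 1.19×10⁻³
  commercially pure titanium: M = 1.04×10⁻³
Silicon nitride has the largest M.

silicon nitride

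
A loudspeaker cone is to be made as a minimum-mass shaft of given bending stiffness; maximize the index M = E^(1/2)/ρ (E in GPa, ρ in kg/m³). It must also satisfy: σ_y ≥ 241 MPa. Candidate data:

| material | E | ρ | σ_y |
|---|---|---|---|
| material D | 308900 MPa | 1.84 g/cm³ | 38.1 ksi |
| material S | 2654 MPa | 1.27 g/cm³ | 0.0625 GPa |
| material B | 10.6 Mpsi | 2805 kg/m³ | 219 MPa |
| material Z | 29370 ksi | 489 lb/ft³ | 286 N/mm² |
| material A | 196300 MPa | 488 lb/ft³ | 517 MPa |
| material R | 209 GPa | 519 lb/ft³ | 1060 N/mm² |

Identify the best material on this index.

material D

Screen on constraints: σ_y ≥ 241 MPa. Survivors: material D, material Z, material A, material R.
Convert each candidate to consistent units, then evaluate M:
  material D: E = 308.9 GPa, ρ = 1840 kg/m³
  material Z: E = 202.5 GPa, ρ = 7833 kg/m³
  material A: E = 196.3 GPa, ρ = 7817 kg/m³
  material R: E = 209.0 GPa, ρ = 8314 kg/m³
  material D: M = 9.55×10⁻³
  material Z: M = 1.82×10⁻³
  material A: M = 1.79×10⁻³
  material R: M = 1.74×10⁻³
Highest index: material D.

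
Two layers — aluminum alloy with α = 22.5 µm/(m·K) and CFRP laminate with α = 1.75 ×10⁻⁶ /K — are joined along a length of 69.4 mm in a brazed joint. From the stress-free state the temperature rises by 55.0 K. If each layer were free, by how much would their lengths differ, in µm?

79.2 µm

Δα = |22.5 − 1.75|×10⁻⁶/K = 20.8×10⁻⁶/K.
ΔL_mismatch = Δα·L·ΔT = 20.8×10⁻⁶ × 69.4 mm × 55.0 K = 79.2 µm.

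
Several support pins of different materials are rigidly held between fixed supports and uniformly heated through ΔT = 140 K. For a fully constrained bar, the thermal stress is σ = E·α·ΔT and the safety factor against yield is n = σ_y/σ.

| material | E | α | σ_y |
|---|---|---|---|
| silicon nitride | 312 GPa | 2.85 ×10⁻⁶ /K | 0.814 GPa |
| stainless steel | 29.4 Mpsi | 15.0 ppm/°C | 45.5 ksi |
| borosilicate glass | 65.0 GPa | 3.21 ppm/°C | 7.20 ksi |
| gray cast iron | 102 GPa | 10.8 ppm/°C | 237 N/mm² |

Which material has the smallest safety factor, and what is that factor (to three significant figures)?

stainless steel, n = 0.737

Converting E to GPa, α to ×10⁻⁶/K, σ_y to MPa, then σ and n for each:
  silicon nitride: E = 312.0, α = 2.85, σ_y = 814.0 → σ = 124 MPa, n = 6.54
  stainless steel: E = 202.7, α = 15.0, σ_y = 313.7 → σ = 426 MPa, n = 0.737
  borosilicate glass: E = 65.00, α = 3.21, σ_y = 49.64 → σ = 29.2 MPa, n = 1.70
  gray cast iron: E = 102.0, α = 10.8, σ_y = 237.0 → σ = 154 MPa, n = 1.54
Smallest n: stainless steel with n = 0.737.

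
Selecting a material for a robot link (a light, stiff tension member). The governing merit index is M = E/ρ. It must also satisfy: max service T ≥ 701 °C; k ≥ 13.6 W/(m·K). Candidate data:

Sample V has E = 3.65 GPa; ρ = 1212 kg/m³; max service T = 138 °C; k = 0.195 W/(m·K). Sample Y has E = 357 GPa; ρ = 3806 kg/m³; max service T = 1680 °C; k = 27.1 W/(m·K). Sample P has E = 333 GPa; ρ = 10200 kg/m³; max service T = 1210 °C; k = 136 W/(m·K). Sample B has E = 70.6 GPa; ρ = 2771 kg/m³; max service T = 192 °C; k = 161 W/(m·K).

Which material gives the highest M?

Screen on constraints: max service T ≥ 701 °C; k ≥ 13.6 W/(m·K). Survivors: sample Y, sample P.
Per-candidate index values:
  sample Y: M = 93.8 MN·m/kg
  sample P: M = 32.6 MN·m/kg
The maximum is for sample Y.

sample Y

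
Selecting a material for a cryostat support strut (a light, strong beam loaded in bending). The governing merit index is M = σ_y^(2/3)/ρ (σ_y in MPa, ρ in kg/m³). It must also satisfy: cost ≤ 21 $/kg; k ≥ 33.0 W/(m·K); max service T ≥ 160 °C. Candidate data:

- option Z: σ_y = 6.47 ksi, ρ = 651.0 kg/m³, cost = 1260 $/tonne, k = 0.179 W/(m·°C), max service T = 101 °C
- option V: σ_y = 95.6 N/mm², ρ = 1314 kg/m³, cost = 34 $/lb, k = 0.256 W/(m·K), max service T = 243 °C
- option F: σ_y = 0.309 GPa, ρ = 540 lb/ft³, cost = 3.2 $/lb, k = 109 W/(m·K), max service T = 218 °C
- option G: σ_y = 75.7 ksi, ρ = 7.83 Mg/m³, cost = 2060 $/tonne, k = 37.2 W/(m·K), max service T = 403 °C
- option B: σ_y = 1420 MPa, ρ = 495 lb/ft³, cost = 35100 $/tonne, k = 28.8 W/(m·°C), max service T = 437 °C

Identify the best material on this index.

Screen on constraints: cost ≤ 21 $/kg; k ≥ 33.0 W/(m·K); max service T ≥ 160 °C. Survivors: option F, option G.
In SI units:
  option F: σ_y = 309.0 MPa, ρ = 8650 kg/m³
  option G: σ_y = 521.9 MPa, ρ = 7830 kg/m³
  option G: M = 8.28×10⁻³
  option F: M = 5.28×10⁻³
Option G ranks first.

option G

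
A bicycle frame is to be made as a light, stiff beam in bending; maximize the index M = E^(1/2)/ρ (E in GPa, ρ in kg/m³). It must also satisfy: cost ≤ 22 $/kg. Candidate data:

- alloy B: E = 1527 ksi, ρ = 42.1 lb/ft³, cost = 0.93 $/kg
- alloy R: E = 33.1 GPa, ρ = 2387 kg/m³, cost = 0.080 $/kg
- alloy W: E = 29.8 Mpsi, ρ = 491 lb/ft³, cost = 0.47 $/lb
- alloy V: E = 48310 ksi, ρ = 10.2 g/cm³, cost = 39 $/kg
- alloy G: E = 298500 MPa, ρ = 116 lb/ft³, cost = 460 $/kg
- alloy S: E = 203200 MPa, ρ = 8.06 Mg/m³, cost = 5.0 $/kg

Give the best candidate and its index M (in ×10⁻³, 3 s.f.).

alloy B, M = 4.81×10⁻³

Screen on constraints: cost ≤ 22 $/kg. Survivors: alloy B, alloy R, alloy W, alloy S.
Convert each candidate to consistent units, then evaluate M:
  alloy B: E = 10.53 GPa, ρ = 674.4 kg/m³
  alloy R: E = 33.10 GPa, ρ = 2387 kg/m³
  alloy W: E = 205.5 GPa, ρ = 7865 kg/m³
  alloy S: E = 203.2 GPa, ρ = 8060 kg/m³
  alloy B: M = 4.81×10⁻³
  alloy R: M = 2.41×10⁻³
  alloy W: M = 1.82×10⁻³
  alloy S: M = 1.77×10⁻³
The maximum is for alloy B.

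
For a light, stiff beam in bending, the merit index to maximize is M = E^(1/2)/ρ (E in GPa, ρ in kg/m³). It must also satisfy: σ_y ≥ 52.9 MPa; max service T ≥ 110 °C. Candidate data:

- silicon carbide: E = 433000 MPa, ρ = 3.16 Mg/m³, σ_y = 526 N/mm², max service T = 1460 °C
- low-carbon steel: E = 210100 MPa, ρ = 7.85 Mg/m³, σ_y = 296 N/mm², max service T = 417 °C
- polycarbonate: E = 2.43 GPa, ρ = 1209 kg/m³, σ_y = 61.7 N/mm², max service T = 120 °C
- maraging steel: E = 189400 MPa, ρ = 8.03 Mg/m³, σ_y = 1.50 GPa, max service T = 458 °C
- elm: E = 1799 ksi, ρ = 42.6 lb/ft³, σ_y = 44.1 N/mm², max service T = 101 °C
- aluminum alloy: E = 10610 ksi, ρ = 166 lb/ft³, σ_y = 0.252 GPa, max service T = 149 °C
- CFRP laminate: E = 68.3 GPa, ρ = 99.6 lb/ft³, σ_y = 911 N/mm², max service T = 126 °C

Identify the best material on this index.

silicon carbide

Screen on constraints: σ_y ≥ 52.9 MPa; max service T ≥ 110 °C. Survivors: silicon carbide, low-carbon steel, polycarbonate, maraging steel, aluminum alloy, CFRP laminate.
Normalizing units and computing the index:
  silicon carbide: E = 433.0 GPa, ρ = 3160 kg/m³
  low-carbon steel: E = 210.1 GPa, ρ = 7850 kg/m³
  polycarbonate: E = 2.430 GPa, ρ = 1209 kg/m³
  maraging steel: E = 189.4 GPa, ρ = 8030 kg/m³
  aluminum alloy: E = 73.15 GPa, ρ = 2659 kg/m³
  CFRP laminate: E = 68.30 GPa, ρ = 1595 kg/m³
  silicon carbide: M = 6.59×10⁻³
  CFRP laminate: M = 5.18×10⁻³
  aluminum alloy: M = 3.22×10⁻³
  low-carbon steel: M = 1.85×10⁻³
  maraging steel: M = 1.71×10⁻³
  polycarbonate: M = 1.29×10⁻³
Silicon carbide ranks first.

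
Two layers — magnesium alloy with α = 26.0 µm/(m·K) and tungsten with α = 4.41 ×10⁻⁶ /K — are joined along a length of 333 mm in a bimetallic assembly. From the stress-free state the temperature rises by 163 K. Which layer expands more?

magnesium alloy

α(magnesium alloy) = 26.0×10⁻⁶/K vs α(tungsten) = 4.41×10⁻⁶/K.
Higher α expands more for the same ΔT: magnesium alloy.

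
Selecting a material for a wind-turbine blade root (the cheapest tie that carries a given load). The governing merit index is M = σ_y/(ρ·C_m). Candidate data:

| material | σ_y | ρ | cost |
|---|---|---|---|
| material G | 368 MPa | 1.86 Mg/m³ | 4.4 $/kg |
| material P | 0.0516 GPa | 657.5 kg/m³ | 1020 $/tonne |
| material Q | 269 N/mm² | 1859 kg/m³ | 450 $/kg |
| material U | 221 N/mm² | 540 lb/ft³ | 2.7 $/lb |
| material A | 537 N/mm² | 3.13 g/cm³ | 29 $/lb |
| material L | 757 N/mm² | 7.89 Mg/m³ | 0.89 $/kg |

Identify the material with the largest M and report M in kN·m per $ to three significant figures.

material L, M = 108 kN·m per $

Putting every candidate on a common basis:
  material G: σ_y = 368.0 MPa, ρ = 1860 kg/m³, cost = 4.400 $/kg
  material P: σ_y = 51.60 MPa, ρ = 657.5 kg/m³, cost = 1.020 $/kg
  material Q: σ_y = 269.0 MPa, ρ = 1859 kg/m³, cost = 450.0 $/kg
  material U: σ_y = 221.0 MPa, ρ = 8650 kg/m³, cost = 5.952 $/kg
  material A: σ_y = 537.0 MPa, ρ = 3130 kg/m³, cost = 63.93 $/kg
  material L: σ_y = 757.0 MPa, ρ = 7890 kg/m³, cost = 0.8900 $/kg
  material L: M = 108 kN·m per $
  material P: M = 76.9 kN·m per $
  material G: M = 45.0 kN·m per $
  material U: M = 4.29 kN·m per $
  material A: M = 2.68 kN·m per $
  material Q: M = 0.322 kN·m per $
The maximum is for material L.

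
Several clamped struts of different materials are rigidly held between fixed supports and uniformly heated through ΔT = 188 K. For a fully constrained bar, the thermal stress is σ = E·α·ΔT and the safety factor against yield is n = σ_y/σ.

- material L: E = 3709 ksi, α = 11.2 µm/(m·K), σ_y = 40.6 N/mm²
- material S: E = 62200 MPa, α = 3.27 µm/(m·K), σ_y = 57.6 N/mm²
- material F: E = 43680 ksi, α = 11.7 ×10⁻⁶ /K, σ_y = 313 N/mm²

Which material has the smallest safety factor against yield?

material F

Per material, after unit conversion:
  material L: E = 25.57, α = 11.2, σ_y = 40.60 → σ = 53.8 MPa, n = 0.754
  material S: E = 62.20, α = 3.27, σ_y = 57.60 → σ = 38.2 MPa, n = 1.51
  material F: E = 301.2, α = 11.7, σ_y = 313.0 → σ = 662 MPa, n = 0.472
Material F has the lowest safety factor, n = 0.472.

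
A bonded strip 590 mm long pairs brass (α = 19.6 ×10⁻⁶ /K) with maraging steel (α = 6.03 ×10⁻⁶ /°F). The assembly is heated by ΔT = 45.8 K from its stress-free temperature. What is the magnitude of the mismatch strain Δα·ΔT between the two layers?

maraging steel: α = 6.03×10⁻⁶/°F × 9/5 = 10.9×10⁻⁶/K.
Δα = |19.6 − 10.9|×10⁻⁶/K = 8.75×10⁻⁶/K.
Mismatch strain = Δα·ΔT = 8.75×10⁻⁶ × 45.8 = 4.01×10⁻⁴.

4.01×10⁻⁴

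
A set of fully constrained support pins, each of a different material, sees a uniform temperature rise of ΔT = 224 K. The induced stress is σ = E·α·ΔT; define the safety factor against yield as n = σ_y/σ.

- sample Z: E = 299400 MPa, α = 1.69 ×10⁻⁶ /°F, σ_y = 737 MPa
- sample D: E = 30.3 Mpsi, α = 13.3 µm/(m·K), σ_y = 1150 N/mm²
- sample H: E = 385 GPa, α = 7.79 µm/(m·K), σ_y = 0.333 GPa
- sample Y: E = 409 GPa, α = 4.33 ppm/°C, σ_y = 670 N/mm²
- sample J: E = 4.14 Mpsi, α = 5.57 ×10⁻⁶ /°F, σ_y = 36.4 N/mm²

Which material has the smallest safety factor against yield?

Per material, after unit conversion:
  sample Z: E = 299.4, α = 3.04, σ_y = 737.0 → σ = 204 MPa, n = 3.61
  sample D: E = 208.9, α = 13.3, σ_y = 1150 → σ = 622 MPa, n = 1.85
  sample H: E = 385.0, α = 7.79, σ_y = 333.0 → σ = 672 MPa, n = 0.496
  sample Y: E = 409.0, α = 4.33, σ_y = 670.0 → σ = 397 MPa, n = 1.69
  sample J: E = 28.54, α = 10.0, σ_y = 36.40 → σ = 64.1 MPa, n = 0.568
The minimum is sample H at n = 0.496.

sample H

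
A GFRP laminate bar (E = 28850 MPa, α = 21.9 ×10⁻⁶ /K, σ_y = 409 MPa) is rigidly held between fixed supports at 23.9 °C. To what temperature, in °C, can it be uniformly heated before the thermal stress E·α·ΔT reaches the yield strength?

E = 28850 MPa = 28.85 GPa.
E·α·ΔT = 409.0 MPa ⇒ ΔT = 409.0 / (28.85×10³ × 21.9×10⁻⁶) = 647.3 K.
T = 23.9 + 647.3 = 671.2 °C.

671 °C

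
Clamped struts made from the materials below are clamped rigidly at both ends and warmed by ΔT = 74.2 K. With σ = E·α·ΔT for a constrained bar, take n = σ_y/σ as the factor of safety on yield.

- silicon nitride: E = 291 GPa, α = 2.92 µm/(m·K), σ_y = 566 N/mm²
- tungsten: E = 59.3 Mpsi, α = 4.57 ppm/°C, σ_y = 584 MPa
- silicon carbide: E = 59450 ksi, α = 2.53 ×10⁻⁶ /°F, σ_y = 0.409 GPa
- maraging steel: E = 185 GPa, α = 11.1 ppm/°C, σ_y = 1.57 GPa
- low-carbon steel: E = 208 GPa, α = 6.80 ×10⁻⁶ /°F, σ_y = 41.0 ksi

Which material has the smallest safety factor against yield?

low-carbon steel

Converting E to GPa, α to ×10⁻⁶/K, σ_y to MPa, then σ and n for each:
  silicon nitride: E = 291.0, α = 2.92, σ_y = 566.0 → σ = 63.0 MPa, n = 8.98
  tungsten: E = 408.9, α = 4.57, σ_y = 584.0 → σ = 139 MPa, n = 4.21
  silicon carbide: E = 409.9, α = 4.55, σ_y = 409.0 → σ = 139 MPa, n = 2.95
  maraging steel: E = 185.0, α = 11.1, σ_y = 1570 → σ = 152 MPa, n = 10.3
  low-carbon steel: E = 208.0, α = 12.2, σ_y = 282.7 → σ = 189 MPa, n = 1.50
Smallest n: low-carbon steel with n = 1.50.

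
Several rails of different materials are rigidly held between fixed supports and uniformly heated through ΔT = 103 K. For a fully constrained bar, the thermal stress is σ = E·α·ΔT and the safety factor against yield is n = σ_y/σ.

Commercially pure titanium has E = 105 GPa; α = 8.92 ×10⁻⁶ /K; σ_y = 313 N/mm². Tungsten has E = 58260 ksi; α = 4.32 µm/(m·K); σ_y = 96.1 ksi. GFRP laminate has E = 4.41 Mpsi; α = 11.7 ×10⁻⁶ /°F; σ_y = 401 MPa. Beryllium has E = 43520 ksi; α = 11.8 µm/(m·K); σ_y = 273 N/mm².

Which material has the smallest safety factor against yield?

In consistent units (E in GPa, α in ×10⁻⁶/K, σ_y in MPa):
  commercially pure titanium: E = 105.0, α = 8.92, σ_y = 313.0 → σ = 96.5 MPa, n = 3.24
  tungsten: E = 401.7, α = 4.32, σ_y = 662.6 → σ = 179 MPa, n = 3.71
  GFRP laminate: E = 30.41, α = 21.1, σ_y = 401.0 → σ = 66.0 MPa, n = 6.08
  beryllium: E = 300.1, α = 11.8, σ_y = 273.0 → σ = 365 MPa, n = 0.749
The minimum is beryllium at n = 0.749.

beryllium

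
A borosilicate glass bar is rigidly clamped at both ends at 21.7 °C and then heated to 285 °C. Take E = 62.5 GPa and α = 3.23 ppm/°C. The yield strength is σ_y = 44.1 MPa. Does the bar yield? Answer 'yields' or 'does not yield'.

ΔT = 263.3 K. Constrained thermal stress σ = E·α·ΔT = 62.50×10³ MPa × 3.23×10⁻⁶ × 263.3 = 53.2 MPa (compressive).
Compare to σ_y = 44.1 MPa: σ ≥ σ_y, so it yields.

yields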